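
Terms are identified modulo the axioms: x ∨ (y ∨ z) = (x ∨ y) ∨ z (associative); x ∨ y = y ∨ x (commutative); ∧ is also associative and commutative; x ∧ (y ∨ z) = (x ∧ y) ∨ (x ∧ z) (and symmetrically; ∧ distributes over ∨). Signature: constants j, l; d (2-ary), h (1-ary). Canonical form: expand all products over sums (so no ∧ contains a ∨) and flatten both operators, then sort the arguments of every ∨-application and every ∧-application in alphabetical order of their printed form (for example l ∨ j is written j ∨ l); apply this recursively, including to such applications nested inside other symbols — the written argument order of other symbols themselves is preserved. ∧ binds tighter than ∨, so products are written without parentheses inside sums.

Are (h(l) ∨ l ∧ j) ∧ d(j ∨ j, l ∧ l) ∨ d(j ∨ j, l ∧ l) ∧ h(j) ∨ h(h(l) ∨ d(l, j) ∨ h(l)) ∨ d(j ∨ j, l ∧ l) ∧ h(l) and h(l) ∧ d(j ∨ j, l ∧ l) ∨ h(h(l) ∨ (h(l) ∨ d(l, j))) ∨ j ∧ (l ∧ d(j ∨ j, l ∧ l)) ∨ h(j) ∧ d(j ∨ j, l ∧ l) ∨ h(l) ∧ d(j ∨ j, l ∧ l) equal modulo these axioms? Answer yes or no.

Answer: yes — both canonical forms are d(j ∨ j, l ∧ l) ∧ h(j) ∨ d(j ∨ j, l ∧ l) ∧ h(l) ∨ d(j ∨ j, l ∧ l) ∧ h(l) ∨ d(j ∨ j, l ∧ l) ∧ j ∧ l ∨ h(d(l, j) ∨ h(l) ∨ h(l))

Derivation:
Left:  (h(l) ∨ l ∧ j) ∧ d(j ∨ j, l ∧ l) ∨ d(j ∨ j, l ∧ l) ∧ h(j) ∨ h(h(l) ∨ d(l, j) ∨ h(l)) ∨ d(j ∨ j, l ∧ l) ∧ h(l)
  Distribute:  d(j ∨ j, l ∧ l) ∧ h(l) ∨ d(j ∨ j, l ∧ l) ∧ j ∧ l ∨ d(j ∨ j, l ∧ l) ∧ h(j) ∨ h(d(l, j) ∨ h(l) ∨ h(l)) ∨ d(j ∨ j, l ∧ l) ∧ h(l)
  Sort arguments:  d(j ∨ j, l ∧ l) ∧ h(j) ∨ d(j ∨ j, l ∧ l) ∧ h(l) ∨ d(j ∨ j, l ∧ l) ∧ h(l) ∨ d(j ∨ j, l ∧ l) ∧ j ∧ l ∨ h(d(l, j) ∨ h(l) ∨ h(l))
Right:  h(l) ∧ d(j ∨ j, l ∧ l) ∨ h(h(l) ∨ (h(l) ∨ d(l, j))) ∨ j ∧ (l ∧ d(j ∨ j, l ∧ l)) ∨ h(j) ∧ d(j ∨ j, l ∧ l) ∨ h(l) ∧ d(j ∨ j, l ∧ l)
  Merge nested applications:  d(j ∨ j, l ∧ l) ∧ h(l) ∨ h(d(l, j) ∨ h(l) ∨ h(l)) ∨ d(j ∨ j, l ∧ l) ∧ j ∧ l ∨ d(j ∨ j, l ∧ l) ∧ h(j) ∨ d(j ∨ j, l ∧ l) ∧ h(l)
  Order the arguments:  d(j ∨ j, l ∧ l) ∧ h(j) ∨ d(j ∨ j, l ∧ l) ∧ h(l) ∨ d(j ∨ j, l ∧ l) ∧ h(l) ∨ d(j ∨ j, l ∧ l) ∧ j ∧ l ∨ h(d(l, j) ∨ h(l) ∨ h(l))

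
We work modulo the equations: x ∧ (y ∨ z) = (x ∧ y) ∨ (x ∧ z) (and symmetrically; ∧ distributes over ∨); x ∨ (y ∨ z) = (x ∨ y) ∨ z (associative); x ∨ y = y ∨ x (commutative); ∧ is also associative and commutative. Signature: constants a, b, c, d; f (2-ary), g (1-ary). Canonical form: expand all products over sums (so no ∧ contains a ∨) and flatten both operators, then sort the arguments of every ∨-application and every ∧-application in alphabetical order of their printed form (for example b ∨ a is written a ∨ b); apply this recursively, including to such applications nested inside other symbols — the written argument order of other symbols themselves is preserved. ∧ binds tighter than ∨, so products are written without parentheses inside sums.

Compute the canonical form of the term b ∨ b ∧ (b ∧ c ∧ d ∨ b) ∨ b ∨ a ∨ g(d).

Expand products over sums:  b ∨ b ∧ b ∧ c ∧ d ∨ b ∧ b ∨ b ∨ a ∨ g(d)
Sort:  a ∨ b ∨ b ∨ b ∧ b ∨ b ∧ b ∧ c ∧ d ∨ g(d)

Answer: a ∨ b ∨ b ∨ b ∧ b ∨ b ∧ b ∧ c ∧ d ∨ g(d)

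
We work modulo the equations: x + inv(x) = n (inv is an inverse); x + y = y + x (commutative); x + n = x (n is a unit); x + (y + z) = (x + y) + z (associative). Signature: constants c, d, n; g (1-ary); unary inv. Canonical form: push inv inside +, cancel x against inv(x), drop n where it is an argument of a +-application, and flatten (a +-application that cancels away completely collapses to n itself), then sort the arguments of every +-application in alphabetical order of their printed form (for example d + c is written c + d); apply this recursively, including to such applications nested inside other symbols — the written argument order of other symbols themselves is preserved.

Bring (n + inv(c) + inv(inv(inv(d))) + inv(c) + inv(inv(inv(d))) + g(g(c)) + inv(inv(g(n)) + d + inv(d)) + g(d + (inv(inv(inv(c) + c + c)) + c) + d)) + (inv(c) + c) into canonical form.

Answer: g(c + c + d + d) + g(g(c)) + g(n) + inv(c) + inv(c) + inv(d) + inv(d)

Derivation:
Push inv inside:  distribute inv over + and collapse double inv
Collect:  inv(c) + inv(c) + inv(d) + inv(d) + g(g(c)) + g(n) + g(c + c + d + d)
Sort:  g(c + c + d + d) + g(g(c)) + g(n) + inv(c) + inv(c) + inv(d) + inv(d)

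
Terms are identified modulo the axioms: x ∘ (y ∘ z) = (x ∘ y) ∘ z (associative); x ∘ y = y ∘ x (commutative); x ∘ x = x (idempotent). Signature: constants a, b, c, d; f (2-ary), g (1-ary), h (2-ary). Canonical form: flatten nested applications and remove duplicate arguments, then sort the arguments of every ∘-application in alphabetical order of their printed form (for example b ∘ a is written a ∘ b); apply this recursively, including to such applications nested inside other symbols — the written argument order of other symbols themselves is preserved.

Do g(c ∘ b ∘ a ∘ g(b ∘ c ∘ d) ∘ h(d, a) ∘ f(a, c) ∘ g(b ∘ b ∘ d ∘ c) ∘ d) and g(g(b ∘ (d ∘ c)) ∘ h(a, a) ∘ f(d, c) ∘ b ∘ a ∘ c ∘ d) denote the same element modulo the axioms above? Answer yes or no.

Left:  g(c ∘ b ∘ a ∘ g(b ∘ c ∘ d) ∘ h(d, a) ∘ f(a, c) ∘ g(b ∘ b ∘ d ∘ c) ∘ d)
  Descend into:  c ∘ b ∘ a ∘ g(b ∘ c ∘ d) ∘ h(d, a) ∘ f(a, c) ∘ g(b ∘ b ∘ d ∘ c) ∘ d
  Inside:  g(b ∘ b ∘ d ∘ c)  →  g(b ∘ c ∘ d)
  Idempotence:  drop duplicate g(b ∘ c ∘ d)
  Sort:  a ∘ b ∘ c ∘ d ∘ f(a, c) ∘ g(b ∘ c ∘ d) ∘ h(d, a)
  Reassemble:  g(a ∘ b ∘ c ∘ d ∘ f(a, c) ∘ g(b ∘ c ∘ d) ∘ h(d, a))
Right:  g(g(b ∘ (d ∘ c)) ∘ h(a, a) ∘ f(d, c) ∘ b ∘ a ∘ c ∘ d)
  Descend into:  g(b ∘ (d ∘ c)) ∘ h(a, a) ∘ f(d, c) ∘ b ∘ a ∘ c ∘ d
  Canonicalize subterm:  g(b ∘ (d ∘ c))  →  g(b ∘ c ∘ d)
  Order the arguments:  a ∘ b ∘ c ∘ d ∘ f(d, c) ∘ g(b ∘ c ∘ d) ∘ h(a, a)
  Reassemble:  g(a ∘ b ∘ c ∘ d ∘ f(d, c) ∘ g(b ∘ c ∘ d) ∘ h(a, a))

Answer: no — g(a ∘ b ∘ c ∘ d ∘ f(a, c) ∘ g(b ∘ c ∘ d) ∘ h(d, a)) vs g(a ∘ b ∘ c ∘ d ∘ f(d, c) ∘ g(b ∘ c ∘ d) ∘ h(a, a))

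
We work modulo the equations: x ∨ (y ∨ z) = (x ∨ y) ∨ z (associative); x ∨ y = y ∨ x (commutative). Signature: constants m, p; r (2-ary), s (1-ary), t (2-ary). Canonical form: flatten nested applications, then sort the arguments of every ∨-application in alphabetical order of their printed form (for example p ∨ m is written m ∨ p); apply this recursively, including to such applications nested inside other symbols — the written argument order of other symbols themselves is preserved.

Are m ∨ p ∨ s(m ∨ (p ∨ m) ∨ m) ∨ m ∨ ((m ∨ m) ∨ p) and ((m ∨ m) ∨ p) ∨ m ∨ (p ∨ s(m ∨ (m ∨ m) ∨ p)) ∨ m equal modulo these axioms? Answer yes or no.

Answer: yes — both canonical forms are m ∨ m ∨ m ∨ m ∨ p ∨ p ∨ s(m ∨ m ∨ m ∨ p)

Derivation:
Left:  m ∨ p ∨ s(m ∨ (p ∨ m) ∨ m) ∨ m ∨ ((m ∨ m) ∨ p)
  Un-nest:  m ∨ p ∨ s(m ∨ (p ∨ m) ∨ m) ∨ m ∨ m ∨ m ∨ p
  Canonicalize subterm:  s(m ∨ (p ∨ m) ∨ m)  →  s(m ∨ m ∨ m ∨ p)
  Sort:  m ∨ m ∨ m ∨ m ∨ p ∨ p ∨ s(m ∨ m ∨ m ∨ p)
Right:  ((m ∨ m) ∨ p) ∨ m ∨ (p ∨ s(m ∨ (m ∨ m) ∨ p)) ∨ m
  Merge nested applications:  m ∨ m ∨ p ∨ m ∨ p ∨ s(m ∨ (m ∨ m) ∨ p) ∨ m
  Canonicalize subterm:  s(m ∨ (m ∨ m) ∨ p)  →  s(m ∨ m ∨ m ∨ p)
  Sort arguments:  m ∨ m ∨ m ∨ m ∨ p ∨ p ∨ s(m ∨ m ∨ m ∨ p)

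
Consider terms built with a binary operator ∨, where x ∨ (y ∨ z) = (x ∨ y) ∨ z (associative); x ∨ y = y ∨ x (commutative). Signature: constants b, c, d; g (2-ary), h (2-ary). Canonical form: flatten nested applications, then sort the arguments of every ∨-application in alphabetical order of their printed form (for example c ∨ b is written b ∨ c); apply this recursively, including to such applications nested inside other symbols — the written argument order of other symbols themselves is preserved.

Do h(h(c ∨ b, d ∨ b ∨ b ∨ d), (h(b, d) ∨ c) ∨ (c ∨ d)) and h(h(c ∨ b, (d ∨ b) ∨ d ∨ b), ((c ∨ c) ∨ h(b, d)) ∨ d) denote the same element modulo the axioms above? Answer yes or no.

Answer: yes — both canonical forms are h(h(b ∨ c, b ∨ b ∨ d ∨ d), c ∨ c ∨ d ∨ h(b, d))

Derivation:
Left:  h(h(c ∨ b, d ∨ b ∨ b ∨ d), (h(b, d) ∨ c) ∨ (c ∨ d))
  Descend into:  (h(b, d) ∨ c) ∨ (c ∨ d)
  Un-nest:  h(b, d) ∨ c ∨ c ∨ d
  Sort arguments:  c ∨ c ∨ d ∨ h(b, d)
  Put back:  h(h(b ∨ c, b ∨ b ∨ d ∨ d), c ∨ c ∨ d ∨ h(b, d))
Right:  h(h(c ∨ b, (d ∨ b) ∨ d ∨ b), ((c ∨ c) ∨ h(b, d)) ∨ d)
  Descend into:  ((c ∨ c) ∨ h(b, d)) ∨ d
  Merge nested applications:  c ∨ c ∨ h(b, d) ∨ d
  Sort arguments:  c ∨ c ∨ d ∨ h(b, d)
  Put back:  h(h(b ∨ c, b ∨ b ∨ d ∨ d), c ∨ c ∨ d ∨ h(b, d))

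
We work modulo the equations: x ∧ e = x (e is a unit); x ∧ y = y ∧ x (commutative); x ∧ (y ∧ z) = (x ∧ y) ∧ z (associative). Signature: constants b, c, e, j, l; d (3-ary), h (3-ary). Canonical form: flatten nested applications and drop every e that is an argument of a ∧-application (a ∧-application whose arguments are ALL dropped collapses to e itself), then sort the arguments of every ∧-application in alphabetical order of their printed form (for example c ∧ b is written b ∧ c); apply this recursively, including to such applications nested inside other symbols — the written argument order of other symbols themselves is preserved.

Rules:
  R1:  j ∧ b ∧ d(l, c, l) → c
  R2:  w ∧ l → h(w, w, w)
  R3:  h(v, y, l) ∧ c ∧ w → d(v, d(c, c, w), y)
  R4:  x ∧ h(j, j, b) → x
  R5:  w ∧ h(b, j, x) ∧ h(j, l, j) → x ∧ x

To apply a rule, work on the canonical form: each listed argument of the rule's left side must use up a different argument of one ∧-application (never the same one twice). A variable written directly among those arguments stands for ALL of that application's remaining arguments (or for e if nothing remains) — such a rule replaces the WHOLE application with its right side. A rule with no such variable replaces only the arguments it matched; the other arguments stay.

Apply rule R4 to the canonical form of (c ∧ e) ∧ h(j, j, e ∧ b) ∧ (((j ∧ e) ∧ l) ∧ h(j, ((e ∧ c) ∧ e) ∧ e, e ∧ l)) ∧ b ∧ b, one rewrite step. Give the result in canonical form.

Answer: b ∧ b ∧ c ∧ h(j, c, l) ∧ j ∧ l

Derivation:
Canonical form:  b ∧ b ∧ c ∧ h(j, c, l) ∧ h(j, j, b) ∧ j ∧ l
Match R4:  consume h(j, j, b);  x := b ∧ b ∧ c ∧ h(j, c, l) ∧ j ∧ l
The extension variable absorbs all remaining arguments, so the whole application is rewritten.
New term:  b ∧ b ∧ c ∧ h(j, c, l) ∧ j ∧ l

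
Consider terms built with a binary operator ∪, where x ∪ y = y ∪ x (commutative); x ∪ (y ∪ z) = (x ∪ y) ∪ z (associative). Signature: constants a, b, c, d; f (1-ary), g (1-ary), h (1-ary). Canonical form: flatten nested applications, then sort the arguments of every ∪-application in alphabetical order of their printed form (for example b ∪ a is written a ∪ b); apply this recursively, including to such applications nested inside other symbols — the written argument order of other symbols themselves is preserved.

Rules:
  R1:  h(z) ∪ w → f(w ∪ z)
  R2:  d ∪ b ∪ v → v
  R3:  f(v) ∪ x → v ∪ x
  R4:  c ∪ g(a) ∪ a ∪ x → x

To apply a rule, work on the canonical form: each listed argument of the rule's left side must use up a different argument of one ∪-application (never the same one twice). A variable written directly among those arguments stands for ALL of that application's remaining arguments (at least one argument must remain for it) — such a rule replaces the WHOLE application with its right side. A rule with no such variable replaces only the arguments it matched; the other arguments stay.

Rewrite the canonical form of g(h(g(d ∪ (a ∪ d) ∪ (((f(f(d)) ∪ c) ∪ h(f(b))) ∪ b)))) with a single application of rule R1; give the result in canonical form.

Answer: g(h(g(f(a ∪ b ∪ c ∪ d ∪ d ∪ f(b) ∪ f(f(d))))))

Derivation:
Canonical form:  g(h(g(a ∪ b ∪ c ∪ d ∪ d ∪ f(f(d)) ∪ h(f(b)))))
R1 matches:  uses h(f(b));  w := a ∪ b ∪ c ∪ d ∪ d ∪ f(f(d)), z := f(b)
Every leftover argument binds to the variable; the entire application is replaced.
Giving:  g(h(g(f(a ∪ b ∪ c ∪ d ∪ d ∪ f(b) ∪ f(f(d))))))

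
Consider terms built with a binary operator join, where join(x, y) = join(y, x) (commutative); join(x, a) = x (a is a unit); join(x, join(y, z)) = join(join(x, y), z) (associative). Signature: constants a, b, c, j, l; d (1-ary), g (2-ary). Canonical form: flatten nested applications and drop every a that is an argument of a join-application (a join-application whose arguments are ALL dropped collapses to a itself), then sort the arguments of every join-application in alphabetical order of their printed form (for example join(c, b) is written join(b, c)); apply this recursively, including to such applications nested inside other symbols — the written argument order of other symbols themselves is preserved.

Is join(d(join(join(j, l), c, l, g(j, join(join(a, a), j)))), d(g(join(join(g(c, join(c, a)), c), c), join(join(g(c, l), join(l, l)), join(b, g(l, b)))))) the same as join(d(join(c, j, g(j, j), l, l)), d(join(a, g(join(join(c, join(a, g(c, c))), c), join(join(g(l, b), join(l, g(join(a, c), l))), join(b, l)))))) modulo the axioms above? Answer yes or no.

Answer: yes — both canonical forms are join(d(g(join(c, c, g(c, c)), join(b, g(c, l), g(l, b), l, l))), d(join(c, g(j, j), j, l, l)))

Derivation:
Left:  join(d(join(join(j, l), c, l, g(j, join(join(a, a), j)))), d(g(join(join(g(c, join(c, a)), c), c), join(join(g(c, l), join(l, l)), join(b, g(l, b))))))
  Simplify inside:  d(join(join(j, l), c, l, g(j, join(join(a, a), j))))  →  d(join(c, g(j, j), j, l, l))
  Inside:  d(g(join(join(g(c, join(c, a)), c), c), join(join(g(c, l), join(l, l)), join(b, g(l, b)))))  →  d(g(join(c, c, g(c, c)), join(b, g(c, l), g(l, b), l, l)))
  Order the arguments:  join(d(g(join(c, c, g(c, c)), join(b, g(c, l), g(l, b), l, l))), d(join(c, g(j, j), j, l, l)))
Right:  join(d(join(c, j, g(j, j), l, l)), d(join(a, g(join(join(c, join(a, g(c, c))), c), join(join(g(l, b), join(l, g(join(a, c), l))), join(b, l))))))
  Simplify inside:  d(join(c, j, g(j, j), l, l))  →  d(join(c, g(j, j), j, l, l))
  Canonicalize subterm:  d(join(a, g(join(join(c, join(a, g(c, c))), c), join(join(g(l, b), join(l, g(join(a, c), l))), join(b, l)))))  →  d(g(join(c, c, g(c, c)), join(b, g(c, l), g(l, b), l, l)))
  Order the arguments:  join(d(g(join(c, c, g(c, c)), join(b, g(c, l), g(l, b), l, l))), d(join(c, g(j, j), j, l, l)))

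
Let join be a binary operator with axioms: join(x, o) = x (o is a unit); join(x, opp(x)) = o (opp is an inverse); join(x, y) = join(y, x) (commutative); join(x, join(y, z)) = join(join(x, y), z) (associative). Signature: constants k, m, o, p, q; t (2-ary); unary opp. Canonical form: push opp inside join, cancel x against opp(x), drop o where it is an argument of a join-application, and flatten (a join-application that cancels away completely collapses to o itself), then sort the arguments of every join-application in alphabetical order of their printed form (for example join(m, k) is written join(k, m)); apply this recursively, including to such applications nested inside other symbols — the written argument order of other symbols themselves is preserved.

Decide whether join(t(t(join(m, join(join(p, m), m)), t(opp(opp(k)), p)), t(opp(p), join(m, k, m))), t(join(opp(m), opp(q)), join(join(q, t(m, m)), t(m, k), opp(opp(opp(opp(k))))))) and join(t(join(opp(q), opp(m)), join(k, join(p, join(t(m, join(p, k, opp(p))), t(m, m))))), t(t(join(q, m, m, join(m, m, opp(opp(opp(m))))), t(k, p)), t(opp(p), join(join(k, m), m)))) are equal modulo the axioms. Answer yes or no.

Answer: no — join(t(join(opp(m), opp(q)), join(k, q, t(m, k), t(m, m))), t(t(join(m, m, m, p), t(k, p)), t(opp(p), join(k, m, m)))) vs join(t(join(opp(m), opp(q)), join(k, p, t(m, k), t(m, m))), t(t(join(m, m, m, q), t(k, p)), t(opp(p), join(k, m, m))))

Derivation:
Left:  join(t(t(join(m, join(join(p, m), m)), t(opp(opp(k)), p)), t(opp(p), join(m, k, m))), t(join(opp(m), opp(q)), join(join(q, t(m, m)), t(m, k), opp(opp(opp(opp(k)))))))
  Push opp inside:  distribute opp over join and collapse double opp
  Combine occurrences:  join(t(t(join(m, m, m, p), t(k, p)), t(opp(p), join(k, m, m))), t(join(opp(m), opp(q)), join(k, q, t(m, k), t(m, m))))
  Sort:  join(t(join(opp(m), opp(q)), join(k, q, t(m, k), t(m, m))), t(t(join(m, m, m, p), t(k, p)), t(opp(p), join(k, m, m))))
Right:  join(t(join(opp(q), opp(m)), join(k, join(p, join(t(m, join(p, k, opp(p))), t(m, m))))), t(t(join(q, m, m, join(m, m, opp(opp(opp(m))))), t(k, p)), t(opp(p), join(join(k, m), m))))
  Push opp inside:  distribute opp over join and collapse double opp
  Collect terms:  join(t(join(opp(m), opp(q)), join(k, p, t(m, k), t(m, m))), t(t(join(m, m, m, q), t(k, p)), t(opp(p), join(k, m, m))))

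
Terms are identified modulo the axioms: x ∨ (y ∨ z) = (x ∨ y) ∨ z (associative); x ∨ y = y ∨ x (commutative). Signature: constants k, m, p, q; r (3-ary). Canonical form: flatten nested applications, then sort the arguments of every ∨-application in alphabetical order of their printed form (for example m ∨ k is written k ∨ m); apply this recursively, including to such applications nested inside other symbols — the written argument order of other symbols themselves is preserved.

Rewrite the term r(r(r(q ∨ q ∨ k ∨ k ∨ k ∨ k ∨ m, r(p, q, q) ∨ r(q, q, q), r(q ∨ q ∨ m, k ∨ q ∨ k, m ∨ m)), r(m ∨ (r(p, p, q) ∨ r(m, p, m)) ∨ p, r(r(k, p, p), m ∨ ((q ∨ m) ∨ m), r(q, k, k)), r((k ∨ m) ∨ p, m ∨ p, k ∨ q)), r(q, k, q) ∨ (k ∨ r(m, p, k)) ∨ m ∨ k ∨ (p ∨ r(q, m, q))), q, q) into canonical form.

Answer: r(r(r(k ∨ k ∨ k ∨ k ∨ m ∨ q ∨ q, r(p, q, q) ∨ r(q, q, q), r(m ∨ q ∨ q, k ∨ k ∨ q, m ∨ m)), r(m ∨ p ∨ r(m, p, m) ∨ r(p, p, q), r(r(k, p, p), m ∨ m ∨ m ∨ q, r(q, k, k)), r(k ∨ m ∨ p, m ∨ p, k ∨ q)), k ∨ k ∨ m ∨ p ∨ r(m, p, k) ∨ r(q, k, q) ∨ r(q, m, q)), q, q)

Derivation:
Descend into:  r(q, k, q) ∨ (k ∨ r(m, p, k)) ∨ m ∨ k ∨ (p ∨ r(q, m, q))
Merge nested applications:  r(q, k, q) ∨ k ∨ r(m, p, k) ∨ m ∨ k ∨ p ∨ r(q, m, q)
Sort arguments:  k ∨ k ∨ m ∨ p ∨ r(m, p, k) ∨ r(q, k, q) ∨ r(q, m, q)
Reassemble:  r(r(r(k ∨ k ∨ k ∨ k ∨ m ∨ q ∨ q, r(p, q, q) ∨ r(q, q, q), r(m ∨ q ∨ q, k ∨ k ∨ q, m ∨ m)), r(m ∨ p ∨ r(m, p, m) ∨ r(p, p, q), r(r(k, p, p), m ∨ m ∨ m ∨ q, r(q, k, k)), r(k ∨ m ∨ p, m ∨ p, k ∨ q)), k ∨ k ∨ m ∨ p ∨ r(m, p, k) ∨ r(q, k, q) ∨ r(q, m, q)), q, q)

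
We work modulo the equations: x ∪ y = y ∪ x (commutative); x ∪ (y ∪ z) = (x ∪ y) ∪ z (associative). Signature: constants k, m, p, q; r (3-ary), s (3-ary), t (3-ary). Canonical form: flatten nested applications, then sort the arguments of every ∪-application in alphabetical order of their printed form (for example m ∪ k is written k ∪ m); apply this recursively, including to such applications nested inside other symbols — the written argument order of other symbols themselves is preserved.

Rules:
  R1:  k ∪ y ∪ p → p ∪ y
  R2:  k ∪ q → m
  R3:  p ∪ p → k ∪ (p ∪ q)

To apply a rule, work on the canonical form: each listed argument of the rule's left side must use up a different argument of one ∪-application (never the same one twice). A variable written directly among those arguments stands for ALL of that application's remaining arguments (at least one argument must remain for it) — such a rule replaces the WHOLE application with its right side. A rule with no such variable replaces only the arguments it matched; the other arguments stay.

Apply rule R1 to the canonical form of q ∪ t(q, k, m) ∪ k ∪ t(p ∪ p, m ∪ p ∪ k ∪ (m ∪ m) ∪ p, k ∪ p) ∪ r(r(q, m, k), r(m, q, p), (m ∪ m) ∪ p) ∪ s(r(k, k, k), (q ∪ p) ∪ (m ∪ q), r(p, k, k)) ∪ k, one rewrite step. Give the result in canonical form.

Canonical form:  k ∪ k ∪ q ∪ r(r(q, m, k), r(m, q, p), m ∪ m ∪ p) ∪ s(r(k, k, k), m ∪ p ∪ q ∪ q, r(p, k, k)) ∪ t(p ∪ p, k ∪ m ∪ m ∪ m ∪ p ∪ p, k ∪ p) ∪ t(q, k, m)
R1 matches:  uses k, p;  y := m ∪ m ∪ m ∪ p
The extension variable absorbs all remaining arguments, so the whole application is rewritten.
Giving:  k ∪ k ∪ q ∪ r(r(q, m, k), r(m, q, p), m ∪ m ∪ p) ∪ s(r(k, k, k), m ∪ p ∪ q ∪ q, r(p, k, k)) ∪ t(p ∪ p, m ∪ m ∪ m ∪ p ∪ p, k ∪ p) ∪ t(q, k, m)

Answer: k ∪ k ∪ q ∪ r(r(q, m, k), r(m, q, p), m ∪ m ∪ p) ∪ s(r(k, k, k), m ∪ p ∪ q ∪ q, r(p, k, k)) ∪ t(p ∪ p, m ∪ m ∪ m ∪ p ∪ p, k ∪ p) ∪ t(q, k, m)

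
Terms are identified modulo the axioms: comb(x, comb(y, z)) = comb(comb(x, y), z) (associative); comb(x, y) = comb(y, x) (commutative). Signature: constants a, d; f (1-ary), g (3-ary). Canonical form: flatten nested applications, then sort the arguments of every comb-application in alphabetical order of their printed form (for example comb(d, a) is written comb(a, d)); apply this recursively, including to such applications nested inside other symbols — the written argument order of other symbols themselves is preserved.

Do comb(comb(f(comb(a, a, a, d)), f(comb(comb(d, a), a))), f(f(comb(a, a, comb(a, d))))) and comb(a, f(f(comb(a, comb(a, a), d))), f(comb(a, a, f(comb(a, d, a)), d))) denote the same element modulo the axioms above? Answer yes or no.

Answer: no — comb(f(comb(a, a, a, d)), f(comb(a, a, d)), f(f(comb(a, a, a, d)))) vs comb(a, f(comb(a, a, d, f(comb(a, a, d)))), f(f(comb(a, a, a, d))))

Derivation:
Left:  comb(comb(f(comb(a, a, a, d)), f(comb(comb(d, a), a))), f(f(comb(a, a, comb(a, d)))))
  Un-nest:  comb(f(comb(a, a, a, d)), f(comb(comb(d, a), a)), f(f(comb(a, a, comb(a, d)))))
  Inside:  f(comb(comb(d, a), a))  →  f(comb(a, a, d))
  Inside:  f(f(comb(a, a, comb(a, d))))  →  f(f(comb(a, a, a, d)))
  Order the arguments:  comb(f(comb(a, a, a, d)), f(comb(a, a, d)), f(f(comb(a, a, a, d))))
Right:  comb(a, f(f(comb(a, comb(a, a), d))), f(comb(a, a, f(comb(a, d, a)), d)))
  Simplify inside:  f(f(comb(a, comb(a, a), d)))  →  f(f(comb(a, a, a, d)))
  Canonicalize subterm:  f(comb(a, a, f(comb(a, d, a)), d))  →  f(comb(a, a, d, f(comb(a, a, d))))
  Sort:  comb(a, f(comb(a, a, d, f(comb(a, a, d)))), f(f(comb(a, a, a, d))))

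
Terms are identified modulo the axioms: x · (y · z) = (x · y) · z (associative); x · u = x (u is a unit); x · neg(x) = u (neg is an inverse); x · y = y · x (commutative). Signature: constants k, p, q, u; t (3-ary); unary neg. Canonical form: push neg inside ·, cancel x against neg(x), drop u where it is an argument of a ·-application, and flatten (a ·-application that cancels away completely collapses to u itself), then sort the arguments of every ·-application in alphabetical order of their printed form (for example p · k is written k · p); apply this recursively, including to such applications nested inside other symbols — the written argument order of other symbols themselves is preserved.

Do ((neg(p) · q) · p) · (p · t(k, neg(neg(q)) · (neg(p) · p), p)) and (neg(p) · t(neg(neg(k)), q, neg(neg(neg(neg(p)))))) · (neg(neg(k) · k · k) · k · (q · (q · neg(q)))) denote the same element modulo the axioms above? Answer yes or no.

Answer: no — p · q · t(k, q, p) vs neg(p) · q · t(k, q, p)

Derivation:
Left:  ((neg(p) · q) · p) · (p · t(k, neg(neg(q)) · (neg(p) · p), p))
  Push neg inside:  distribute neg over · and collapse double neg
  Collect terms:  p · q · t(k, q, p)
Right:  (neg(p) · t(neg(neg(k)), q, neg(neg(neg(neg(p)))))) · (neg(neg(k) · k · k) · k · (q · (q · neg(q))))
  Push neg inside:  distribute neg over · and collapse double neg
  Inverses cancel:  k cancels
  Collect:  neg(p) · t(k, q, p) · q
  Sort arguments:  neg(p) · q · t(k, q, p)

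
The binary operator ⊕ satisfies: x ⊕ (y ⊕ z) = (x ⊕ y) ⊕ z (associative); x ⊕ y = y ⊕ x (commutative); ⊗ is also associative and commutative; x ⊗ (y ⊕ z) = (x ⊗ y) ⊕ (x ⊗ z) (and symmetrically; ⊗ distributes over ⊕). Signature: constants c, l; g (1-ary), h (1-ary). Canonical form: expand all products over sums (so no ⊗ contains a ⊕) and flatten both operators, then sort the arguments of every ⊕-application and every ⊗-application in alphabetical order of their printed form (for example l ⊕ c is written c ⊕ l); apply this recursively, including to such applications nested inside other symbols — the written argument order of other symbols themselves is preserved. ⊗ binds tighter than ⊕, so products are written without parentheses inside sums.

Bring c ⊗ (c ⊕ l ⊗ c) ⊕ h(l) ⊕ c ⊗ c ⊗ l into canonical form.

Answer: c ⊗ c ⊕ c ⊗ c ⊗ l ⊕ c ⊗ c ⊗ l ⊕ h(l)

Derivation:
Expand products over sums:  c ⊗ c ⊕ c ⊗ c ⊗ l ⊕ h(l) ⊕ c ⊗ c ⊗ l
Sort:  c ⊗ c ⊕ c ⊗ c ⊗ l ⊕ c ⊗ c ⊗ l ⊕ h(l)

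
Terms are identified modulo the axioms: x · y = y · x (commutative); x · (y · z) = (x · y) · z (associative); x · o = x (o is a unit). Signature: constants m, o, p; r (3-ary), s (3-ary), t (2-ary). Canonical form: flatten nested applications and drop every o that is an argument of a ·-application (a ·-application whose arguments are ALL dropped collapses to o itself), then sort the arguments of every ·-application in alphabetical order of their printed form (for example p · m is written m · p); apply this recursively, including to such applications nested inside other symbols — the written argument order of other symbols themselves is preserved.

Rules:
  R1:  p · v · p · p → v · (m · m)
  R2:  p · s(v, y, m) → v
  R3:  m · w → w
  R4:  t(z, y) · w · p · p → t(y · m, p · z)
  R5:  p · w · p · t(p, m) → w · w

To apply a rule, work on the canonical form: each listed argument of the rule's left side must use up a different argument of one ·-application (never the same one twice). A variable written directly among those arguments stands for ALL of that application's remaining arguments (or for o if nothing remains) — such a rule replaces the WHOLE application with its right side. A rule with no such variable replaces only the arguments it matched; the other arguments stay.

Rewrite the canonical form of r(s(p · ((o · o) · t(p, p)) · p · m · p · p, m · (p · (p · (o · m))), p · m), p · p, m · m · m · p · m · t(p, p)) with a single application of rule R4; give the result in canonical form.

Canonical form:  r(s(m · p · p · p · p · t(p, p), m · m · p · p, m · p), p · p, m · m · m · m · p · t(p, p))
Match R4:  consume p, p, t(p, p);  w := m · p · p, y := p, z := p
The variable takes the whole remainder — replace the entire application.
Giving:  r(s(t(m · p, p · p), m · m · p · p, m · p), p · p, m · m · m · m · p · t(p, p))

Answer: r(s(t(m · p, p · p), m · m · p · p, m · p), p · p, m · m · m · m · p · t(p, p))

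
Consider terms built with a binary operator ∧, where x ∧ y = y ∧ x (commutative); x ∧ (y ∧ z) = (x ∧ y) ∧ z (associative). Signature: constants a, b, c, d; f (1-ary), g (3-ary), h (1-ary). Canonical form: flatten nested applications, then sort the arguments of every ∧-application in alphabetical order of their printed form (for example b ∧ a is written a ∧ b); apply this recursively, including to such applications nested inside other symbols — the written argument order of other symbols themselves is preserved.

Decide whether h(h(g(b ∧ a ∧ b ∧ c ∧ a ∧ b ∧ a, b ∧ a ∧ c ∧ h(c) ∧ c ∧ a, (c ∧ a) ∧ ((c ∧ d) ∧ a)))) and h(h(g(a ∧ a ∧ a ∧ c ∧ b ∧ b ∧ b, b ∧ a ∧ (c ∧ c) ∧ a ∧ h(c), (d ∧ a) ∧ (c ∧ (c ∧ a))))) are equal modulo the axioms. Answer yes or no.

Answer: yes — both canonical forms are h(h(g(a ∧ a ∧ a ∧ b ∧ b ∧ b ∧ c, a ∧ a ∧ b ∧ c ∧ c ∧ h(c), a ∧ a ∧ c ∧ c ∧ d)))

Derivation:
Left:  h(h(g(b ∧ a ∧ b ∧ c ∧ a ∧ b ∧ a, b ∧ a ∧ c ∧ h(c) ∧ c ∧ a, (c ∧ a) ∧ ((c ∧ d) ∧ a))))
  Work inside:  (c ∧ a) ∧ ((c ∧ d) ∧ a)
  Flatten:  c ∧ a ∧ c ∧ d ∧ a
  Sort:  a ∧ a ∧ c ∧ c ∧ d
  Rebuild:  h(h(g(a ∧ a ∧ a ∧ b ∧ b ∧ b ∧ c, a ∧ a ∧ b ∧ c ∧ c ∧ h(c), a ∧ a ∧ c ∧ c ∧ d)))
Right:  h(h(g(a ∧ a ∧ a ∧ c ∧ b ∧ b ∧ b, b ∧ a ∧ (c ∧ c) ∧ a ∧ h(c), (d ∧ a) ∧ (c ∧ (c ∧ a)))))
  Descend into:  (d ∧ a) ∧ (c ∧ (c ∧ a))
  Merge nested applications:  d ∧ a ∧ c ∧ c ∧ a
  Sort:  a ∧ a ∧ c ∧ c ∧ d
  Put back:  h(h(g(a ∧ a ∧ a ∧ b ∧ b ∧ b ∧ c, a ∧ a ∧ b ∧ c ∧ c ∧ h(c), a ∧ a ∧ c ∧ c ∧ d)))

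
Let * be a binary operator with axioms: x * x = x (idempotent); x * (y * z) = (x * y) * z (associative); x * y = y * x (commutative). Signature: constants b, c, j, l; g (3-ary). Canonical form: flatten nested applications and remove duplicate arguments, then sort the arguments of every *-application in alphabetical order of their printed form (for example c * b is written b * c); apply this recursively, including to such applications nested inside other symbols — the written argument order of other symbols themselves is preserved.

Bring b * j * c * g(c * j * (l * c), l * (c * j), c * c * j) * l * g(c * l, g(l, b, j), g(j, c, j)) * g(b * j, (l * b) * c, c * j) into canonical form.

Canonicalize subterm:  g(c * j * (l * c), l * (c * j), c * c * j)  →  g(c * j * l, c * j * l, c * j)
Simplify inside:  g(b * j, (l * b) * c, c * j)  →  g(b * j, b * c * l, c * j)
Order the arguments:  b * c * g(b * j, b * c * l, c * j) * g(c * j * l, c * j * l, c * j) * g(c * l, g(l, b, j), g(j, c, j)) * j * l

Answer: b * c * g(b * j, b * c * l, c * j) * g(c * j * l, c * j * l, c * j) * g(c * l, g(l, b, j), g(j, c, j)) * j * l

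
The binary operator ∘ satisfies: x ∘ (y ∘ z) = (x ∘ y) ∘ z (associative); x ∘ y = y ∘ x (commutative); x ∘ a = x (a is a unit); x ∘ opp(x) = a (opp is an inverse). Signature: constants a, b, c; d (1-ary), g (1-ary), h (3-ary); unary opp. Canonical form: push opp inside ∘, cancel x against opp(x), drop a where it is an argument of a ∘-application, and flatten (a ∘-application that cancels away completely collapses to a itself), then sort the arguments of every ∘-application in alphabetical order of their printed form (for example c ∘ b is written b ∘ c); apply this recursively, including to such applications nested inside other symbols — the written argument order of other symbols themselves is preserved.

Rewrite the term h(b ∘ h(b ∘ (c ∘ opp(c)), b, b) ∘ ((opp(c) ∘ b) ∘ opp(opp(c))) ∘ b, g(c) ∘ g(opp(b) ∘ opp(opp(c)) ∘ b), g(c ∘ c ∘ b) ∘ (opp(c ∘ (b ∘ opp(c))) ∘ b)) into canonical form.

Work inside:  b ∘ h(b ∘ (c ∘ opp(c)), b, b) ∘ ((opp(c) ∘ b) ∘ opp(opp(c))) ∘ b
Push opp inside:  distribute opp over ∘ and collapse double opp
Inverses cancel:  c cancels
Collect:  b ∘ b ∘ b ∘ h(b, b, b)
Reassemble:  h(b ∘ b ∘ b ∘ h(b, b, b), g(c) ∘ g(c), g(b ∘ c ∘ c))

Answer: h(b ∘ b ∘ b ∘ h(b, b, b), g(c) ∘ g(c), g(b ∘ c ∘ c))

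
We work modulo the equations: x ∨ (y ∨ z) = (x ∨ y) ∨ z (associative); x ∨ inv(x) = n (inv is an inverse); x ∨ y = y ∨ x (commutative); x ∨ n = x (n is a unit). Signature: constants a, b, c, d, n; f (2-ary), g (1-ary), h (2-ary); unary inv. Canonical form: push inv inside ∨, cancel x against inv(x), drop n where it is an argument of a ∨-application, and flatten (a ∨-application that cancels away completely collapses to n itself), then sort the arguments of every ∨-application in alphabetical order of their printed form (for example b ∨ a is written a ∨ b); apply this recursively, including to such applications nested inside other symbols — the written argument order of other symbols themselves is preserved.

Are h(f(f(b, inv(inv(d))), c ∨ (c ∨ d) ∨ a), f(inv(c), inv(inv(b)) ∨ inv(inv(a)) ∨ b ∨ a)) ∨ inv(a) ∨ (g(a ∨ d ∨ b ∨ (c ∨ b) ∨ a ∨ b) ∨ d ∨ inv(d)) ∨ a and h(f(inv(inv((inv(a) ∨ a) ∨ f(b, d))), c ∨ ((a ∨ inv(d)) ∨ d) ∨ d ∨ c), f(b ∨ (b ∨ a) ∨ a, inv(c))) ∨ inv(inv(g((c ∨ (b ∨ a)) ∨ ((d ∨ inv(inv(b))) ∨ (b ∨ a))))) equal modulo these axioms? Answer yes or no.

Left:  h(f(f(b, inv(inv(d))), c ∨ (c ∨ d) ∨ a), f(inv(c), inv(inv(b)) ∨ inv(inv(a)) ∨ b ∨ a)) ∨ inv(a) ∨ (g(a ∨ d ∨ b ∨ (c ∨ b) ∨ a ∨ b) ∨ d ∨ inv(d)) ∨ a
  Push inv inside:  distribute inv over ∨ and collapse double inv
  Inverses cancel:  a cancels; d cancels
  Collect terms:  h(f(f(b, d), a ∨ c ∨ c ∨ d), f(inv(c), a ∨ a ∨ b ∨ b)) ∨ g(a ∨ a ∨ b ∨ b ∨ b ∨ c ∨ d)
  Order the arguments:  g(a ∨ a ∨ b ∨ b ∨ b ∨ c ∨ d) ∨ h(f(f(b, d), a ∨ c ∨ c ∨ d), f(inv(c), a ∨ a ∨ b ∨ b))
Right:  h(f(inv(inv((inv(a) ∨ a) ∨ f(b, d))), c ∨ ((a ∨ inv(d)) ∨ d) ∨ d ∨ c), f(b ∨ (b ∨ a) ∨ a, inv(c))) ∨ inv(inv(g((c ∨ (b ∨ a)) ∨ ((d ∨ inv(inv(b))) ∨ (b ∨ a)))))
  Push inv inside:  distribute inv over ∨ and collapse double inv
  Collect:  h(f(f(b, d), a ∨ c ∨ c ∨ d), f(a ∨ a ∨ b ∨ b, inv(c))) ∨ g(a ∨ a ∨ b ∨ b ∨ b ∨ c ∨ d)
  Order the arguments:  g(a ∨ a ∨ b ∨ b ∨ b ∨ c ∨ d) ∨ h(f(f(b, d), a ∨ c ∨ c ∨ d), f(a ∨ a ∨ b ∨ b, inv(c)))

Answer: no — g(a ∨ a ∨ b ∨ b ∨ b ∨ c ∨ d) ∨ h(f(f(b, d), a ∨ c ∨ c ∨ d), f(inv(c), a ∨ a ∨ b ∨ b)) vs g(a ∨ a ∨ b ∨ b ∨ b ∨ c ∨ d) ∨ h(f(f(b, d), a ∨ c ∨ c ∨ d), f(a ∨ a ∨ b ∨ b, inv(c)))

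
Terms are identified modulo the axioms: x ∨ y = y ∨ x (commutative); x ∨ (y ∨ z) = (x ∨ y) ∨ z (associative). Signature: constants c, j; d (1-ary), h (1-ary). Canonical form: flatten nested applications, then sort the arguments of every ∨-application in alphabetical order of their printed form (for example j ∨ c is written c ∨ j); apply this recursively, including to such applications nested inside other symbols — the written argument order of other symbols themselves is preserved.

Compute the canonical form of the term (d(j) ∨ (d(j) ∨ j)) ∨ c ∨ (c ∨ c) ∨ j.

Answer: c ∨ c ∨ c ∨ d(j) ∨ d(j) ∨ j ∨ j

Derivation:
Merge nested applications:  d(j) ∨ d(j) ∨ j ∨ c ∨ c ∨ c ∨ j
Sort arguments:  c ∨ c ∨ c ∨ d(j) ∨ d(j) ∨ j ∨ j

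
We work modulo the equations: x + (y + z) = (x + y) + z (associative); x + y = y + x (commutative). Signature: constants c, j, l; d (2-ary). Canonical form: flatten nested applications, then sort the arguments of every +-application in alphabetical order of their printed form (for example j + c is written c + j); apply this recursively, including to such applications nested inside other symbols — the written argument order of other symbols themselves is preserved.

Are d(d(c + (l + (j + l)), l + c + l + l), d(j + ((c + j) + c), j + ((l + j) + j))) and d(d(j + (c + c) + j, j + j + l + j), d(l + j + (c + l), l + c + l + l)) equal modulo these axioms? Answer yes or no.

Answer: no — d(d(c + j + l + l, c + l + l + l), d(c + c + j + j, j + j + j + l)) vs d(d(c + c + j + j, j + j + j + l), d(c + j + l + l, c + l + l + l))

Derivation:
Left:  d(d(c + (l + (j + l)), l + c + l + l), d(j + ((c + j) + c), j + ((l + j) + j)))
  Work inside:  j + ((l + j) + j)
  Un-nest:  j + l + j + j
  Order the arguments:  j + j + j + l
  Put back:  d(d(c + j + l + l, c + l + l + l), d(c + c + j + j, j + j + j + l))
Right:  d(d(j + (c + c) + j, j + j + l + j), d(l + j + (c + l), l + c + l + l))
  Focus inside:  l + j + (c + l)
  Flatten:  l + j + c + l
  Sort:  c + j + l + l
  Put back:  d(d(c + c + j + j, j + j + j + l), d(c + j + l + l, c + l + l + l))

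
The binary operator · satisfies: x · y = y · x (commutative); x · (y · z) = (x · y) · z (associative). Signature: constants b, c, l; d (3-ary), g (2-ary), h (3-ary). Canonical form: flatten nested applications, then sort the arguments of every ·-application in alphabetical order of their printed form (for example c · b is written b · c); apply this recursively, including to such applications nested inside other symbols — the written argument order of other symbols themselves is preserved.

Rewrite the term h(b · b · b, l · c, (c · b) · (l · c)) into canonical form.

Descend into:  (c · b) · (l · c)
Merge nested applications:  c · b · l · c
Order the arguments:  b · c · c · l
Reassemble:  h(b · b · b, c · l, b · c · c · l)

Answer: h(b · b · b, c · l, b · c · c · l)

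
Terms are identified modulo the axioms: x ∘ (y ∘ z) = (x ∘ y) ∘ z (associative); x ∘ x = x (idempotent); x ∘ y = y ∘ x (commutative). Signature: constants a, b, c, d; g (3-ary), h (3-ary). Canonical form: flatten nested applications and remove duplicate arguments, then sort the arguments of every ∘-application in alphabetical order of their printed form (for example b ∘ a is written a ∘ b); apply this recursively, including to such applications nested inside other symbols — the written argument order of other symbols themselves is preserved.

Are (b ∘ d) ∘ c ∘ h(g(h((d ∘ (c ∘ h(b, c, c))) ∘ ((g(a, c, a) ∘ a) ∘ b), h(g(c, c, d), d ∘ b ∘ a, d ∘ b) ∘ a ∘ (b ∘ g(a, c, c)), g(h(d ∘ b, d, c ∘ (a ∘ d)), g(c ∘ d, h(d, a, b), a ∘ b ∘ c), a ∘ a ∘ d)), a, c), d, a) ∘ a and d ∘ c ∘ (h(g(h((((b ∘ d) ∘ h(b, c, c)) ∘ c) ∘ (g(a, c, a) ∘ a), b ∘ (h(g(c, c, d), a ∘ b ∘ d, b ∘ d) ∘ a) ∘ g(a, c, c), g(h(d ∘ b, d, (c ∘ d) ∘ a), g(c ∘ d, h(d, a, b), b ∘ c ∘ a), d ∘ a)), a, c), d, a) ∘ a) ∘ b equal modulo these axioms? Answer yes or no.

Left:  (b ∘ d) ∘ c ∘ h(g(h((d ∘ (c ∘ h(b, c, c))) ∘ ((g(a, c, a) ∘ a) ∘ b), h(g(c, c, d), d ∘ b ∘ a, d ∘ b) ∘ a ∘ (b ∘ g(a, c, c)), g(h(d ∘ b, d, c ∘ (a ∘ d)), g(c ∘ d, h(d, a, b), a ∘ b ∘ c), a ∘ a ∘ d)), a, c), d, a) ∘ a
  Un-nest:  b ∘ d ∘ c ∘ h(g(h((d ∘ (c ∘ h(b, c, c))) ∘ ((g(a, c, a) ∘ a) ∘ b), h(g(c, c, d), d ∘ b ∘ a, d ∘ b) ∘ a ∘ (b ∘ g(a, c, c)), g(h(d ∘ b, d, c ∘ (a ∘ d)), g(c ∘ d, h(d, a, b), a ∘ b ∘ c), a ∘ a ∘ d)), a, c), d, a) ∘ a
  Inside:  h(g(h((d ∘ (c ∘ h(b, c, c))) ∘ ((g(a, c, a) ∘ a) ∘ b), h(g(c, c, d), d ∘ b ∘ a, d ∘ b) ∘ a ∘ (b ∘ g(a, c, c)), g(h(d ∘ b, d, c ∘ (a ∘ d)), g(c ∘ d, h(d, a, b), a ∘ b ∘ c), a ∘ a ∘ d)), a, c), d, a)  →  h(g(h(a ∘ b ∘ c ∘ d ∘ g(a, c, a) ∘ h(b, c, c), a ∘ b ∘ g(a, c, c) ∘ h(g(c, c, d), a ∘ b ∘ d, b ∘ d), g(h(b ∘ d, d, a ∘ c ∘ d), g(c ∘ d, h(d, a, b), a ∘ b ∘ c), a ∘ d)), a, c), d, a)
  Sort arguments:  a ∘ b ∘ c ∘ d ∘ h(g(h(a ∘ b ∘ c ∘ d ∘ g(a, c, a) ∘ h(b, c, c), a ∘ b ∘ g(a, c, c) ∘ h(g(c, c, d), a ∘ b ∘ d, b ∘ d), g(h(b ∘ d, d, a ∘ c ∘ d), g(c ∘ d, h(d, a, b), a ∘ b ∘ c), a ∘ d)), a, c), d, a)
Right:  d ∘ c ∘ (h(g(h((((b ∘ d) ∘ h(b, c, c)) ∘ c) ∘ (g(a, c, a) ∘ a), b ∘ (h(g(c, c, d), a ∘ b ∘ d, b ∘ d) ∘ a) ∘ g(a, c, c), g(h(d ∘ b, d, (c ∘ d) ∘ a), g(c ∘ d, h(d, a, b), b ∘ c ∘ a), d ∘ a)), a, c), d, a) ∘ a) ∘ b
  Un-nest:  d ∘ c ∘ h(g(h((((b ∘ d) ∘ h(b, c, c)) ∘ c) ∘ (g(a, c, a) ∘ a), b ∘ (h(g(c, c, d), a ∘ b ∘ d, b ∘ d) ∘ a) ∘ g(a, c, c), g(h(d ∘ b, d, (c ∘ d) ∘ a), g(c ∘ d, h(d, a, b), b ∘ c ∘ a), d ∘ a)), a, c), d, a) ∘ a ∘ b
  Simplify inside:  h(g(h((((b ∘ d) ∘ h(b, c, c)) ∘ c) ∘ (g(a, c, a) ∘ a), b ∘ (h(g(c, c, d), a ∘ b ∘ d, b ∘ d) ∘ a) ∘ g(a, c, c), g(h(d ∘ b, d, (c ∘ d) ∘ a), g(c ∘ d, h(d, a, b), b ∘ c ∘ a), d ∘ a)), a, c), d, a)  →  h(g(h(a ∘ b ∘ c ∘ d ∘ g(a, c, a) ∘ h(b, c, c), a ∘ b ∘ g(a, c, c) ∘ h(g(c, c, d), a ∘ b ∘ d, b ∘ d), g(h(b ∘ d, d, a ∘ c ∘ d), g(c ∘ d, h(d, a, b), a ∘ b ∘ c), a ∘ d)), a, c), d, a)
  Sort arguments:  a ∘ b ∘ c ∘ d ∘ h(g(h(a ∘ b ∘ c ∘ d ∘ g(a, c, a) ∘ h(b, c, c), a ∘ b ∘ g(a, c, c) ∘ h(g(c, c, d), a ∘ b ∘ d, b ∘ d), g(h(b ∘ d, d, a ∘ c ∘ d), g(c ∘ d, h(d, a, b), a ∘ b ∘ c), a ∘ d)), a, c), d, a)

Answer: yes — both canonical forms are a ∘ b ∘ c ∘ d ∘ h(g(h(a ∘ b ∘ c ∘ d ∘ g(a, c, a) ∘ h(b, c, c), a ∘ b ∘ g(a, c, c) ∘ h(g(c, c, d), a ∘ b ∘ d, b ∘ d), g(h(b ∘ d, d, a ∘ c ∘ d), g(c ∘ d, h(d, a, b), a ∘ b ∘ c), a ∘ d)), a, c), d, a)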